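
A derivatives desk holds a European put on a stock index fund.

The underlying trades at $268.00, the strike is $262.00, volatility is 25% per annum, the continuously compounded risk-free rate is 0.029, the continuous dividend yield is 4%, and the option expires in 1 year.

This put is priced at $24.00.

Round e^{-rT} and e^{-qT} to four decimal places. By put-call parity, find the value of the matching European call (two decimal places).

exp(−qT) = exp(−0.04·1) = 0.9608;  exp(−rT) = exp(−0.029·1) = 0.9714
Put-call parity: C − P = S·e^(−qT) − K·e^(−rT) = 268·0.9608 − 262·0.9714 = 257.4944 − 254.5068 = 2.9876
C = P + (C − P) = 24.00 + (2.9876) = 26.9876

$26.99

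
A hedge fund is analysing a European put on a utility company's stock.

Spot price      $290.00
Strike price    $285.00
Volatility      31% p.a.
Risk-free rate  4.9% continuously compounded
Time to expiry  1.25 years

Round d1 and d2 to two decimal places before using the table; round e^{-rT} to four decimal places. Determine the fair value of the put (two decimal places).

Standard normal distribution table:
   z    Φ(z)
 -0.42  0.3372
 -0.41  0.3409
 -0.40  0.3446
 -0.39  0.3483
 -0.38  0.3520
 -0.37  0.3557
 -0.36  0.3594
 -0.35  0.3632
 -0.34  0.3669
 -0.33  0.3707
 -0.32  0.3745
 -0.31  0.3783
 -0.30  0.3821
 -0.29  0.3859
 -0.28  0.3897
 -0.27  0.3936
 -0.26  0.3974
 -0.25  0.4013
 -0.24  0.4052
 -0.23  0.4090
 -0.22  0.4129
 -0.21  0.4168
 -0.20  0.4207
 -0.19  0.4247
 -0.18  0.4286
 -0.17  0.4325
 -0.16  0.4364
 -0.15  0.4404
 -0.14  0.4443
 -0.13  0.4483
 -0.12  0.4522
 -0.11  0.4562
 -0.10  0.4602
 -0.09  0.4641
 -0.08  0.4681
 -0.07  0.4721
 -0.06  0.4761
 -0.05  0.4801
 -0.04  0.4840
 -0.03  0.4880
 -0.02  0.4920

$28.77

σ√T = 0.31 × 1.1180 = 0.3466
ln(S/K) + (r + σ²/2)T = ln(290/285) + (0.049 + 0.31²/2)·1.25 = 0.0174 + 0.1213 = 0.1387
d₁ = 0.1387 / 0.3466 = 0.4002 → 0.40
d₂ = d₁ − σ√T = 0.4002 − 0.3466 = 0.0536 → 0.05
exp(−rT) = exp(−0.049·1.25) = 0.9406
N(−d₂) = N(-0.05) = 0.4801;  N(−d₁) = N(-0.40) = 0.3446
P = 285·0.9406·0.4801 − 290·0.3446 = 128.7009 − 99.9340 = 28.7669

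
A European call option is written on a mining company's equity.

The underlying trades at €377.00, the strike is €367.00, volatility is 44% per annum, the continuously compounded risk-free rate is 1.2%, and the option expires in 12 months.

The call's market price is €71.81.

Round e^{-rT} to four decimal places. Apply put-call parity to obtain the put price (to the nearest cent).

exp(−rT) = exp(−0.012·1) = 0.9881
Put-call parity: C − P = S − K·e^(−rT) = 377 − 367·0.9881 = 377 − 362.6327 = 14.3673
P = C − (C − P) = 71.81 − (14.3673) = 57.4427

€57.44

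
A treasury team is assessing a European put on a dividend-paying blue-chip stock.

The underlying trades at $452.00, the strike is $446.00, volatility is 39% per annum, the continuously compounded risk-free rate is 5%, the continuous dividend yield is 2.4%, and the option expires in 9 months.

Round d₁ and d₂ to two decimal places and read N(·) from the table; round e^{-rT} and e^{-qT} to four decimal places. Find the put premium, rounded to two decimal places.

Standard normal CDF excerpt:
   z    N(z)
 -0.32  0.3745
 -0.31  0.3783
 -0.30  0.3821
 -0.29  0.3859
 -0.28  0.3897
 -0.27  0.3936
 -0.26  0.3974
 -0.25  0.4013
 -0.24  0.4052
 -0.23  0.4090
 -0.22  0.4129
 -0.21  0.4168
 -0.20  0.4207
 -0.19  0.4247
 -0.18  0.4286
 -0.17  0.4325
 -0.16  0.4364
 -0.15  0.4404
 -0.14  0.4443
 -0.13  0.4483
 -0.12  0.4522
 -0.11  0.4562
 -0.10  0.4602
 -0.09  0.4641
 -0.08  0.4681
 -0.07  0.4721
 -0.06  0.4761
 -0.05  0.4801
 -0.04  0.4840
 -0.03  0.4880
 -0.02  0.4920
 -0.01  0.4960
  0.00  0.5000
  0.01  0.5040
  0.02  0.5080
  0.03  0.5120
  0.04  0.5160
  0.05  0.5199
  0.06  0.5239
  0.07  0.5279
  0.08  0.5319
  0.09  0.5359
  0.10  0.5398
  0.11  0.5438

$52.04

T = 0.75;  σ√T = 0.3377
d₁ = [ln(452/446) + (0.05 − 0.024 + ½·0.39²)·0.75] / (σ√T) = (0.0134 + 0.0765) / 0.3377 = 0.2662 → 0.27
d₂ = 0.2662 − 0.3377 = -0.0716 → -0.07
e^(−qT) = e^(−0.024·0.75) = 0.9822;  e^(−rT) = e^(−0.05·0.75) = 0.9632
P = 446·0.9632·N(0.07) − 452·0.9822·N(-0.27) = 446·0.9632·0.5279 − 452·0.9822·0.3936 = 226.7791 − 174.7405 = 52.0386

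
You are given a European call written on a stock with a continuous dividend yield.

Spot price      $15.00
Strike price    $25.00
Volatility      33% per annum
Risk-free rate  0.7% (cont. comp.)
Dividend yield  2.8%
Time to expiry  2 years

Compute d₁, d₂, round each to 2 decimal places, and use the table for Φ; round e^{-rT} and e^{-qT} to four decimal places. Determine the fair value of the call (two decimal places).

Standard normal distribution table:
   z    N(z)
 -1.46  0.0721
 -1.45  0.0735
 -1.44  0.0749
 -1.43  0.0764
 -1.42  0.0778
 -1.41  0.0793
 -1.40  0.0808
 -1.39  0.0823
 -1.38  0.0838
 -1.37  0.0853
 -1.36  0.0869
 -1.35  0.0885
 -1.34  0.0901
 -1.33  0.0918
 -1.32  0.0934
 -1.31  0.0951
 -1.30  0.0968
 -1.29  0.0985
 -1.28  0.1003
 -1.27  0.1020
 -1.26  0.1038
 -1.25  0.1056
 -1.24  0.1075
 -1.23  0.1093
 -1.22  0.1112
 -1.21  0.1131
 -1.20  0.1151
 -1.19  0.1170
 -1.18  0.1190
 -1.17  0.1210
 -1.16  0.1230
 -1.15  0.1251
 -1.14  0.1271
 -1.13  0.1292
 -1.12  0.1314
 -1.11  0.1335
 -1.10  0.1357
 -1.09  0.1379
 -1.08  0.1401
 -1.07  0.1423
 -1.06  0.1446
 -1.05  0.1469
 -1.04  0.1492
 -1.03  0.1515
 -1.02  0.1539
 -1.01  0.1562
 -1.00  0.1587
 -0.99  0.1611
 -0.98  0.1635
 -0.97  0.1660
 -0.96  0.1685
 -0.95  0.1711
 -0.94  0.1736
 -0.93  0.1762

σ√T = 0.33 × 1.4142 = 0.4667
d₁ = [ln(15/25) + (0.007 − 0.028 + 0.33²/2)·2] / 0.4667 = [-0.5108 + 0.0669] / 0.4667 = -0.9512 ⇒ -0.95
d₂ = d₁ − σ√T = -0.9512 − 0.4667 = -1.4179 ⇒ -1.42
exp(−qT) = exp(−0.028·2) = 0.9455;  exp(−rT) = exp(−0.007·2) = 0.9861
N(d₁) = N(-0.95) = 0.1711;  N(d₂) = N(-1.42) = 0.0778
C = 15·0.9455·0.1711 − 25·0.9861·0.0778 = 2.4266 − 1.9180 = 0.5087

$0.51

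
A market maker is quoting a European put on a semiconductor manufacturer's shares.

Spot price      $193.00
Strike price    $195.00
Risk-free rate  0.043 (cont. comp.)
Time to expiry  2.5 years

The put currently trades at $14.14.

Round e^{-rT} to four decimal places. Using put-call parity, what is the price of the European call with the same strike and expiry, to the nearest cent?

e^(−rT) = e^(−0.043·2.5) = 0.8981
Put-call parity: C − P = S − K·e^(−rT) = 193 − 195·0.8981 = 193 − 175.1295 = 17.8705
C = P + (C − P) = 14.14 + (17.8705) = 32.0105

$32.01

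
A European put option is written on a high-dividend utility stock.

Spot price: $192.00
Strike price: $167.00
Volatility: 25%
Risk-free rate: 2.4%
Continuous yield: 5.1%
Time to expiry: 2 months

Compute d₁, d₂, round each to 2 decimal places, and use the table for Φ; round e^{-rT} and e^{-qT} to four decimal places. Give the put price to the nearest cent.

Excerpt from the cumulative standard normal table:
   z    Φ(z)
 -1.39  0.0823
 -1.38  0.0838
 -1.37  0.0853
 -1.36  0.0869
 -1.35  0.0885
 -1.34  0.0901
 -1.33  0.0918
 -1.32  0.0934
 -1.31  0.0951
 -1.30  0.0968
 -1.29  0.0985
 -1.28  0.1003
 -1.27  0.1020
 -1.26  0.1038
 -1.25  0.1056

σ√T = 0.25·√0.1667 = 0.1021
ln(S/K) + (r − q + σ²/2)T = ln(192/167) + (0.024 − 0.051 + 0.25²/2)·0.1667 = 0.1395 + 0.0007 = 0.1402
d₁ = 0.1402 / 0.1021 = 1.3738 ⇒ 1.37
d₂ = d₁ − σ√T = 1.3738 − 0.1021 = 1.2717 ⇒ 1.27
exp(−qT) = exp(−0.051·0.1667) = 0.9915;  exp(−rT) = exp(−0.024·0.1667) = 0.9960
P = 167·0.9960·N(-1.27) − 192·0.9915·N(-1.37) = 167·0.9960·0.1020 − 192·0.9915·0.0853 = 16.9659 − 16.2384 = 0.7275

$0.73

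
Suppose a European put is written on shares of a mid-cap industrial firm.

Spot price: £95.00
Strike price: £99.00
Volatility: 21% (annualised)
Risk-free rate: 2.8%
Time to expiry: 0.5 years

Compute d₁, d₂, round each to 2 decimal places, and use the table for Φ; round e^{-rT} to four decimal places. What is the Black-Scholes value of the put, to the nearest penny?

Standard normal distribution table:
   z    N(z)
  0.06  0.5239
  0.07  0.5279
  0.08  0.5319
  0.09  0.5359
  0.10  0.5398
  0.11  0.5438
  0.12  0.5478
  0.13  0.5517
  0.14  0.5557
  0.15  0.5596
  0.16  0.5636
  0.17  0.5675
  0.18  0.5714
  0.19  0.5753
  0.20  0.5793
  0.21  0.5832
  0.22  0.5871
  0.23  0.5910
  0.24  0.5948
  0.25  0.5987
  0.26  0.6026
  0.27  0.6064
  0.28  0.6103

£7.17

T = 0.5;  σ√T = 0.1485
d₁ = [ln(95/99) + (0.028 + ½·0.21²)·0.5] / (σ√T) = (-0.0412 + 0.0250) / 0.1485 = -0.1092 ≈ -0.11
d₂ = -0.1092 − 0.1485 = -0.2577 ≈ -0.26
e^(−rT) = e^(−0.028·0.5) = 0.9861
P = 99·0.9861·N(0.26) − 95·N(0.11) = 99·0.9861·0.6026 − 95·0.5438 = 58.8282 − 51.6610 = 7.1672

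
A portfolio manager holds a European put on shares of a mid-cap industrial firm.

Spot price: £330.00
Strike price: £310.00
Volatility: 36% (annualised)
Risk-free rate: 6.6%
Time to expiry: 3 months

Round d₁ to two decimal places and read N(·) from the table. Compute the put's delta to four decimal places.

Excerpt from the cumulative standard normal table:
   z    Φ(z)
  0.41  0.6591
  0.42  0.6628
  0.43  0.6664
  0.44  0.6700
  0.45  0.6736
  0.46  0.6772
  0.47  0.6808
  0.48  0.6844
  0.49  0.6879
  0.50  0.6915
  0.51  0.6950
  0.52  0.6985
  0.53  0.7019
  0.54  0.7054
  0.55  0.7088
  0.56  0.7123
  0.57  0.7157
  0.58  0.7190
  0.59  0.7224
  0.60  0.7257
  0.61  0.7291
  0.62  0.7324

-0.2981

σ√T = 0.36 × 0.5000 = 0.1800
d₁ = [ln(330/310) + (0.066 + ½·0.36²)·0.25] / (σ√T) = (0.0625 + 0.0327) / 0.1800 = 0.5290 ⇒ 0.53
N(d₁) = N(0.53) = 0.7019
Δ_put = N(d₁) − 1 = 0.7019 − 1 = -0.2981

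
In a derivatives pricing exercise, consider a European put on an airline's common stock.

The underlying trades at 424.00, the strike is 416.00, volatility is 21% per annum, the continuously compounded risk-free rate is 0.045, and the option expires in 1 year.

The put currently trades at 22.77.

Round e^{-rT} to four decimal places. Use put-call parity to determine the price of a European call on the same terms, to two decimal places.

e^(−rT) = e^(−0.045·1) = 0.9560
Put-call parity: C − P = S − K·e^(−rT) = 424 − 416·0.9560 = 424 − 397.6960 = 26.3040
C = P + (C − P) = 22.77 + (26.3040) = 49.0740

49.07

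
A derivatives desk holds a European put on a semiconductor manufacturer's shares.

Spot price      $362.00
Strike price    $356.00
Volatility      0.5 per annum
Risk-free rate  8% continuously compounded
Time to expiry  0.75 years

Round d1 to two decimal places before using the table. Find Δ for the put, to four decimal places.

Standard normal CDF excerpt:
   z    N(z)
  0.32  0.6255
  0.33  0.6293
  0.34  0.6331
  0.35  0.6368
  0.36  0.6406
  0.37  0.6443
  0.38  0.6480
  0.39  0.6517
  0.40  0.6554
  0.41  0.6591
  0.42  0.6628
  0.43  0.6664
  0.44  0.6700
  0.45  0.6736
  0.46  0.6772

-0.3483

σ√T = 0.5 × 0.8660 = 0.4330
ln(S/K) + (r + σ²/2)T = ln(362/356) + (0.08 + 0.5²/2)·0.75 = 0.0167 + 0.1537 = 0.1705
d₁ = 0.1705 / 0.4330 = 0.3937 ≈ 0.39
N(d₁) = N(0.39) = 0.6517
Δ_put = N(d₁) − 1 = 0.6517 − 1 = -0.3483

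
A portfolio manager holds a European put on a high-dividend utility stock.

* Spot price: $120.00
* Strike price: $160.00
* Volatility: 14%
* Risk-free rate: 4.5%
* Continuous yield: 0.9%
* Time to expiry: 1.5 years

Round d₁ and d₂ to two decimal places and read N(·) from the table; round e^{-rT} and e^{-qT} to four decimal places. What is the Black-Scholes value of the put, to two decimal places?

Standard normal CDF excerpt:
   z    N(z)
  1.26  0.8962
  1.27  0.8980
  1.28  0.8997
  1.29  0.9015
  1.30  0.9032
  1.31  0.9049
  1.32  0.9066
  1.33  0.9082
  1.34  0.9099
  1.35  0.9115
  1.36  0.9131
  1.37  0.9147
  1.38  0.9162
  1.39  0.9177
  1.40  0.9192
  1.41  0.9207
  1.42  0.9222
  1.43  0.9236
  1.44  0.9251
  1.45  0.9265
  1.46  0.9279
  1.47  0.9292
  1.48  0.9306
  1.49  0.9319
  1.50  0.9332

$32.04

T = 1.5;  σ√T = 0.1715
d₁ = [ln(120/160) + (0.045 − 0.009 + ½·0.14²)·1.5] / (σ√T) = (-0.2877 + 0.0687) / 0.1715 = -1.2771 ⇒ -1.28
d₂ = -1.2771 − 0.1715 = -1.4486 ⇒ -1.45
exp(−qT) = exp(−0.009·1.5) = 0.9866;  exp(−rT) = exp(−0.045·1.5) = 0.9347
N(−d₂) = N(1.45) = 0.9265;  N(−d₁) = N(1.28) = 0.8997
P = 160·0.9347·0.9265 − 120·0.9866·0.8997 = 138.5599 − 106.5173 = 32.0426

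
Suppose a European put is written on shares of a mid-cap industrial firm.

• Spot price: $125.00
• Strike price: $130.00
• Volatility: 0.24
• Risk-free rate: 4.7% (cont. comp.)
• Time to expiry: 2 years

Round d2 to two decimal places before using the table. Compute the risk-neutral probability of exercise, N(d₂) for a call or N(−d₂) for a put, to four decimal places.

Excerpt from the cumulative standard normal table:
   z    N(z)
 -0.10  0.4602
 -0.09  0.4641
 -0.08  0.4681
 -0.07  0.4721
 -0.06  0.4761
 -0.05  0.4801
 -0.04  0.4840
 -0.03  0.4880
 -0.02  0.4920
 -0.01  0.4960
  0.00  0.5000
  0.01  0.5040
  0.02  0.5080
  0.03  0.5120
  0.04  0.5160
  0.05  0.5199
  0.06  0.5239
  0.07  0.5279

σ√T = 0.24·√2 = 0.3394
d₁ = [ln(125/130) + (0.047 + 0.24²/2)·2] / 0.3394 = [-0.0392 + 0.1516] / 0.3394 = 0.3311 which rounds to 0.33
d₂ = d₁ − σ√T = 0.3311 − 0.3394 = -0.0083 which rounds to -0.01
Pr(exercise) under Q = N(−d₂) = N(0.01) = 0.5040

0.5040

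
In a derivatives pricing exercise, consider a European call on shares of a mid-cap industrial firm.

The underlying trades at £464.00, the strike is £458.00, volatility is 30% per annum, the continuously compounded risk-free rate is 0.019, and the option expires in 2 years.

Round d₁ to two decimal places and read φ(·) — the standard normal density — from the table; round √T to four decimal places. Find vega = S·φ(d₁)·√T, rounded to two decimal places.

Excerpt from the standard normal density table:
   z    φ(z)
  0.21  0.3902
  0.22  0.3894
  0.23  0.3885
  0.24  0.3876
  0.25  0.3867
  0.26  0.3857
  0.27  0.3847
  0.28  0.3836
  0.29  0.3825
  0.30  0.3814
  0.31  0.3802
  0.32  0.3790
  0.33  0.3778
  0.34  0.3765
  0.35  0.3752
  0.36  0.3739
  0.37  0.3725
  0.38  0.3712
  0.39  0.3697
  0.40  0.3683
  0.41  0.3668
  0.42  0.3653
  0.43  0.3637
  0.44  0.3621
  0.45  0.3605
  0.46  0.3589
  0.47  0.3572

σ√T = 0.3 × 1.4142 = 0.4243
d₁ = [ln(464/458) + (0.019 + ½·0.3²)·2] / (σ√T) = (0.0130 + 0.1280) / 0.4243 = 0.3324 ≈ 0.33
√T = √2 = 1.4142
φ(d₁) = φ(0.33) = 0.3778
vega = S·φ(d₁)·√T = 464·0.3778·1.4142 = 247.9081

247.91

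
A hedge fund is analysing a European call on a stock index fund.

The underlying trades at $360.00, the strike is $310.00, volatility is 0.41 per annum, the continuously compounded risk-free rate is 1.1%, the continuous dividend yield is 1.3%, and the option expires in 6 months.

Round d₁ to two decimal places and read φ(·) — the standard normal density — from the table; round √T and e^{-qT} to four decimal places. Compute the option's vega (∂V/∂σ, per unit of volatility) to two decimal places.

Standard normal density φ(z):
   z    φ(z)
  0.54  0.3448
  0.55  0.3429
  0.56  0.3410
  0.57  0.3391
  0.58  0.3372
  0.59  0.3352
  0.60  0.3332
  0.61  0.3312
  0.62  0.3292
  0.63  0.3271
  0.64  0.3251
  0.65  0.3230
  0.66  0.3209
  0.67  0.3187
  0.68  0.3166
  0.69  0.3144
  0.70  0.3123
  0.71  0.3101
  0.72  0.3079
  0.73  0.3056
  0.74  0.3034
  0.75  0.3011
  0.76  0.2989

σ√T = 0.41 × 0.7071 = 0.2899
d₁ = [ln(360/310) + (0.011 − 0.013 + ½·0.41²)·0.5] / (σ√T) = (0.1495 + 0.0410) / 0.2899 = 0.6573 ≈ 0.66
√T = √0.5 = 0.7071
φ(d₁) = φ(0.66) = 0.3209
e^(−qT) = e^(−0.013·0.5) = 0.9935
vega = S·e^(−qT)·φ(d₁)·√T = 360·0.9935·0.3209·0.7071 = 81.1561
(The put has the same vega.)

81.16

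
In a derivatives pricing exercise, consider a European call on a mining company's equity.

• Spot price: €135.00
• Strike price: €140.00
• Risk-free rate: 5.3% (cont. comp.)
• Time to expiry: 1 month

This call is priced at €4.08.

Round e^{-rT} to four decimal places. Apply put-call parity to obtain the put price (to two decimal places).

exp(−rT) = exp(−0.053·0.08333) = 0.9956
Put-call parity: C − P = S − K·e^(−rT) = 135 − 140·0.9956 = 135 − 139.3840 = -4.3840
P = C − (C − P) = 4.08 − (-4.3840) = 8.4640

€8.46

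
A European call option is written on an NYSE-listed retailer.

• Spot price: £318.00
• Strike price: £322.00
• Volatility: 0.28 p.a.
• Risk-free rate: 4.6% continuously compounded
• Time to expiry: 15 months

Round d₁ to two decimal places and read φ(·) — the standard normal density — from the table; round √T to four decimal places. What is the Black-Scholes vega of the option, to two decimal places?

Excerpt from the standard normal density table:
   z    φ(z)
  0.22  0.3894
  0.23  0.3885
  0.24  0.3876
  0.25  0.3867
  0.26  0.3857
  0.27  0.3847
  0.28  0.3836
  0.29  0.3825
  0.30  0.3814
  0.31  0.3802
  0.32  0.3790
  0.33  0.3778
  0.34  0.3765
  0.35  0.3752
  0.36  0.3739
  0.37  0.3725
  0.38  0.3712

135.60

T = 1.25;  σ√T = 0.3130
d₁ = [ln(318/322) + (0.046 + 0.28²/2)·1.25] / 0.3130 = [-0.0125 + 0.1065] / 0.3130 = 0.3003 → 0.30
√T = √1.25 = 1.1180
φ(d₁) = φ(0.30) = 0.3814
vega = S·φ(d₁)·√T = 318·0.3814·1.1180 = 135.5969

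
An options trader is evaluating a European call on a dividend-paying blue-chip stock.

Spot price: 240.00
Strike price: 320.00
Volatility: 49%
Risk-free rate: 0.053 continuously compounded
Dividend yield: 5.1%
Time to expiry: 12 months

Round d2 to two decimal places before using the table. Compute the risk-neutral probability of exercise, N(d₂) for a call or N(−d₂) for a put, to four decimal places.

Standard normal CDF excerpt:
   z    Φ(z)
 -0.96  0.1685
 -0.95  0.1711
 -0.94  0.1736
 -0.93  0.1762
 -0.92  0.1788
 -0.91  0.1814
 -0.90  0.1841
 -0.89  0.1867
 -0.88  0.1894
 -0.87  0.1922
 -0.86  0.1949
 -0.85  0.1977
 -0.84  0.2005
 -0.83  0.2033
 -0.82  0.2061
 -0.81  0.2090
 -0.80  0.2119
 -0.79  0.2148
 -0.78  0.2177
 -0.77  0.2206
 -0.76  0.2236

0.2033

T = 1;  σ√T = 0.4900
d₁ = [ln(240/320) + (0.053 − 0.051 + ½·0.49²)·1] / (σ√T) = (-0.2877 + 0.1220) / 0.4900 = -0.3380 → -0.34
d₂ = -0.3380 − 0.4900 = -0.8280 → -0.83
Pr(exercise) under Q = N(d₂) = 0.2033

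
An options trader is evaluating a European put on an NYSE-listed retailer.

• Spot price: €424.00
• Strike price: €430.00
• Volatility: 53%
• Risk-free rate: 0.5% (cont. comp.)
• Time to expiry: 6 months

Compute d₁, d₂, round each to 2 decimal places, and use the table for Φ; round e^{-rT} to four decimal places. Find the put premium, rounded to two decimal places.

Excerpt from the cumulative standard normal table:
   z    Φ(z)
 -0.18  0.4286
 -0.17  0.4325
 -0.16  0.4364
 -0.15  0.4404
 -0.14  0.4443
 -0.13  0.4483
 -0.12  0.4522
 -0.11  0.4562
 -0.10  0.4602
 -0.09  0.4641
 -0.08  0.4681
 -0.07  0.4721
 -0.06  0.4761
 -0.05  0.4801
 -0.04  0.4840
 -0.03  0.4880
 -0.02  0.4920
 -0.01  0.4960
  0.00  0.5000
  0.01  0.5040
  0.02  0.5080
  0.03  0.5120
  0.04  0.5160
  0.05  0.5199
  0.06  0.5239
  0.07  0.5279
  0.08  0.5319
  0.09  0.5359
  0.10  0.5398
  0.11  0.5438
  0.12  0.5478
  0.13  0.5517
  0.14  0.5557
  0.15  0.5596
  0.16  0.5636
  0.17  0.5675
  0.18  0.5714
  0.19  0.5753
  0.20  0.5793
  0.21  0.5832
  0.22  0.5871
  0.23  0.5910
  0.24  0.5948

T = 0.5;  σ√T = 0.3748
ln(S/K) + (r + σ²/2)T = ln(424/430) + (0.005 + 0.53²/2)·0.5 = -0.0141 + 0.0727 = 0.0587
d₁ = 0.0587 / 0.3748 = 0.1566 which rounds to 0.16
d₂ = d₁ − σ√T = 0.1566 − 0.3748 = -0.2182 which rounds to -0.22
e^(−rT) = e^(−0.005·0.5) = 0.9975
N(−d₂) = N(0.22) = 0.5871;  N(−d₁) = N(-0.16) = 0.4364
P = 430·0.9975·0.5871 − 424·0.4364 = 251.8219 − 185.0336 = 66.7883

€66.79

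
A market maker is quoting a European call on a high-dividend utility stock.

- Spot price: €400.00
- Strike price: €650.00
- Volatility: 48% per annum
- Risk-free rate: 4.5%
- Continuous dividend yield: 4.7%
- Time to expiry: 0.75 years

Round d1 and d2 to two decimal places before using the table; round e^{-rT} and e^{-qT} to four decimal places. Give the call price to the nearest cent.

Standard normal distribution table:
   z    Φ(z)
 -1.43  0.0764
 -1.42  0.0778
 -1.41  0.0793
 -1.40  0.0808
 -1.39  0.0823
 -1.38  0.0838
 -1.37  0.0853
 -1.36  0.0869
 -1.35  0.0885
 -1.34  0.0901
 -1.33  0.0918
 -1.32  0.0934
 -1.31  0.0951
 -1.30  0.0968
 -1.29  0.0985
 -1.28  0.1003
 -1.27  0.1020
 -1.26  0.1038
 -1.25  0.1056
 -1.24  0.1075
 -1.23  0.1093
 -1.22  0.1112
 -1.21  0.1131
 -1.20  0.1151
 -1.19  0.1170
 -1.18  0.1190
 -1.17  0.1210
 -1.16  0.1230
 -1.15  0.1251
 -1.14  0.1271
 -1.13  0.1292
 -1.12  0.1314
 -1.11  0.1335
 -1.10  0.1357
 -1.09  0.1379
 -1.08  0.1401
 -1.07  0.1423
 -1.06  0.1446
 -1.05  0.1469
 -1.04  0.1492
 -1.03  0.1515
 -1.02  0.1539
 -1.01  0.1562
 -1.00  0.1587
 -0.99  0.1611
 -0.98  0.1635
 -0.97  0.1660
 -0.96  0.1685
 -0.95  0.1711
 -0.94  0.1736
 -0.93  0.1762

€12.41

T = 0.75;  σ√T = 0.4157
d₁ = [ln(400/650) + (0.045 − 0.047 + 0.48²/2)·0.75] / 0.4157 = [-0.4855 + 0.0849] / 0.4157 = -0.9637 ⇒ -0.96
d₂ = d₁ − σ√T = -0.9637 − 0.4157 = -1.3794 ⇒ -1.38
e^(−qT) = e^(−0.047·0.75) = 0.9654;  e^(−rT) = e^(−0.045·0.75) = 0.9668
C = 400·0.9654·N(-0.96) − 650·0.9668·N(-1.38) = 400·0.9654·0.1685 − 650·0.9668·0.0838 = 65.0680 − 52.6616 = 12.4064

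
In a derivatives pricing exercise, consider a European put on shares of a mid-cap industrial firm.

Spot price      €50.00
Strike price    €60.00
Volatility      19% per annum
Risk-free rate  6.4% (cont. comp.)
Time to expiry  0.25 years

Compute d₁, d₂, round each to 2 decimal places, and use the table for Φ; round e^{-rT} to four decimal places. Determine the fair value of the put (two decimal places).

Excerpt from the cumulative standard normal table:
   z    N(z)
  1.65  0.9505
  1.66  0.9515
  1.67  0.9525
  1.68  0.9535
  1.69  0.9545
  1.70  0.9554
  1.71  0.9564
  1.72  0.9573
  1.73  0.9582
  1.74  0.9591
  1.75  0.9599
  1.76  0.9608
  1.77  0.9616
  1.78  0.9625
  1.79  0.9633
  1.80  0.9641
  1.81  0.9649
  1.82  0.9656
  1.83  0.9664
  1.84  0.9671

σ√T = 0.19·√0.25 = 0.0950
d₁ = [ln(50/60) + (0.064 + ½·0.19²)·0.25] / (σ√T) = (-0.1823 + 0.0205) / 0.0950 = -1.7033 ⇒ -1.70
d₂ = -1.7033 − 0.0950 = -1.7983 ⇒ -1.80
exp(−rT) = exp(−0.064·0.25) = 0.9841
P = 60·0.9841·N(1.80) − 50·N(1.70) = 60·0.9841·0.9641 − 50·0.9554 = 56.9262 − 47.7700 = 9.1562

€9.16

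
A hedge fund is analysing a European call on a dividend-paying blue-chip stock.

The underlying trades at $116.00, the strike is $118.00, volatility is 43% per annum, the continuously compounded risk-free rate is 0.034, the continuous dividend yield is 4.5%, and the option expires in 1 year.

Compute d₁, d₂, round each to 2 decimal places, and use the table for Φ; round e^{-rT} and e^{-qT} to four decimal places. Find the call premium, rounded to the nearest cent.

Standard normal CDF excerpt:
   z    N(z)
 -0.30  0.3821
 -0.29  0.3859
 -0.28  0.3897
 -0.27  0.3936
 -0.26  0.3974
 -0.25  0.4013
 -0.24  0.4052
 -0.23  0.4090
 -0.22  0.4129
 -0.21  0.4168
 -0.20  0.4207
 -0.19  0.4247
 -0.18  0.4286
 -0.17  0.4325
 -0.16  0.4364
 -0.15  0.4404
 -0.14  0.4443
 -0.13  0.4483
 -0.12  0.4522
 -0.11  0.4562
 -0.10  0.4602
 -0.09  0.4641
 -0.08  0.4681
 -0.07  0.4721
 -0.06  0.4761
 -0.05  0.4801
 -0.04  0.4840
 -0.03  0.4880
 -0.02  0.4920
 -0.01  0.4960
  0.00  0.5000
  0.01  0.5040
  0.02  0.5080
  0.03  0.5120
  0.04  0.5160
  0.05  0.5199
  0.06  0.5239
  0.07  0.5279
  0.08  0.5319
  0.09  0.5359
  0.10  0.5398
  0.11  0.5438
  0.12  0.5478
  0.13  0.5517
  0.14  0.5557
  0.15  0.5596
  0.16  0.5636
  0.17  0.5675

$17.61

σ√T = 0.43 × 1.0000 = 0.4300
d₁ = [ln(116/118) + (0.034 − 0.045 + 0.43²/2)·1] / 0.4300 = [-0.0171 + 0.0814] / 0.4300 = 0.1497 ≈ 0.15
d₂ = d₁ − σ√T = 0.1497 − 0.4300 = -0.2803 ≈ -0.28
e^(−qT) = e^(−0.045·1) = 0.9560;  e^(−rT) = e^(−0.034·1) = 0.9666
C = 116·0.9560·N(0.15) − 118·0.9666·N(-0.28) = 116·0.9560·0.5596 − 118·0.9666·0.3897 = 62.0574 − 44.4487 = 17.6087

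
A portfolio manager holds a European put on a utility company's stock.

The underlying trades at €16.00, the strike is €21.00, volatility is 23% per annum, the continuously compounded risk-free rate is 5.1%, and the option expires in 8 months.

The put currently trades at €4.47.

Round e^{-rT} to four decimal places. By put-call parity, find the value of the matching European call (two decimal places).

exp(−rT) = exp(−0.051·0.6667) = 0.9666
Put-call parity: C − P = S − K·e^(−rT) = 16 − 21·0.9666 = 16 − 20.2986 = -4.2986
C = P + (C − P) = 4.47 + (-4.2986) = 0.1714

€0.17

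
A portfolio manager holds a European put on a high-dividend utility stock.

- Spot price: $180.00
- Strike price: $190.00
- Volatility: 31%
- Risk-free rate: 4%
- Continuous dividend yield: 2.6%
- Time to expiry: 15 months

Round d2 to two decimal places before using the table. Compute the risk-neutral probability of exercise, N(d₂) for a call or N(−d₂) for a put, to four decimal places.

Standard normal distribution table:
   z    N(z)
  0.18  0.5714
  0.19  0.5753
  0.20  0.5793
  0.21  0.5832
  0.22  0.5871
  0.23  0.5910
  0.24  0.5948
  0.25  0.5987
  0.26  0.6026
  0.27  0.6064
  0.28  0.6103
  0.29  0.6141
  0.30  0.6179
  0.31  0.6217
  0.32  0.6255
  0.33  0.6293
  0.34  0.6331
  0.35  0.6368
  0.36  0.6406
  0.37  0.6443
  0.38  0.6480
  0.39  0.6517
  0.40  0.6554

σ√T = 0.31·√1.25 = 0.3466
d₁ = [ln(180/190) + (0.04 − 0.026 + 0.31²/2)·1.25] / 0.3466 = [-0.0541 + 0.0776] / 0.3466 = 0.0678 → 0.07
d₂ = d₁ − σ√T = 0.0678 − 0.3466 = -0.2788 → -0.28
Pr(exercise) under Q = N(−d₂) = N(0.28) = 0.6103

0.6103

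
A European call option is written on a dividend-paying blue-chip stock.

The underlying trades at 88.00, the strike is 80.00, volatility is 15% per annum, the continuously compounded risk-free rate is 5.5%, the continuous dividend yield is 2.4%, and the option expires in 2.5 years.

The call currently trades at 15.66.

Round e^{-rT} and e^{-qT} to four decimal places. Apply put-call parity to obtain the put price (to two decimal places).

exp(−qT) = exp(−0.024·2.5) = 0.9418;  exp(−rT) = exp(−0.055·2.5) = 0.8715
Put-call parity: C − P = S·e^(−qT) − K·e^(−rT) = 88·0.9418 − 80·0.8715 = 82.8784 − 69.7200 = 13.1584
P = C − (C − P) = 15.66 − (13.1584) = 2.5016

2.50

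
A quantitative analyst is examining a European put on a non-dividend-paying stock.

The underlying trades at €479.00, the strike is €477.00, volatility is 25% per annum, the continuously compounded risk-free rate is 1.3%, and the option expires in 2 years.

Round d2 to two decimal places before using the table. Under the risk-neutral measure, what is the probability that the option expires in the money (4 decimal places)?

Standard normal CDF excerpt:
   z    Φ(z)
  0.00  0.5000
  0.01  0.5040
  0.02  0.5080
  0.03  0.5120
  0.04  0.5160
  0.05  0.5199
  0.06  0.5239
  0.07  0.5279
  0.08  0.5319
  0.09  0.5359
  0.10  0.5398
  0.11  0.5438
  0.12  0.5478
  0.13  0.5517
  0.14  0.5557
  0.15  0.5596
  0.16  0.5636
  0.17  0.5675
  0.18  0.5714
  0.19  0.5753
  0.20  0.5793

T = 2;  σ√T = 0.3536
ln(S/K) + (r + σ²/2)T = ln(479/477) + (0.013 + 0.25²/2)·2 = 0.0042 + 0.0885 = 0.0927
d₁ = 0.0927 / 0.3536 = 0.2622 ≈ 0.26
d₂ = d₁ − σ√T = 0.2622 − 0.3536 = -0.0914 ≈ -0.09
Risk-neutral Pr[S_T < K] = N(−d₂) = N(0.09) = 0.5359

0.5359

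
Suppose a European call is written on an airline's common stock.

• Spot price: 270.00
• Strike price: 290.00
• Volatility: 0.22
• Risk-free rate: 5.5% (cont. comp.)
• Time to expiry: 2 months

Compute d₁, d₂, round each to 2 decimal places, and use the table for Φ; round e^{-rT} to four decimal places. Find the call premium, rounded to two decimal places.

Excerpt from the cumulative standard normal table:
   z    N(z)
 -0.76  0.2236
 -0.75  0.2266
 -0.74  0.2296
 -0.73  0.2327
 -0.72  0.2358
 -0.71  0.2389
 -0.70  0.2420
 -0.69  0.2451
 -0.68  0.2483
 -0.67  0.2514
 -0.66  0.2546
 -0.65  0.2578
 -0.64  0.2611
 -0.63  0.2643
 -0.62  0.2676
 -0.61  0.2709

σ√T = 0.22·√0.1667 = 0.0898
d₁ = [ln(270/290) + (0.055 + ½·0.22²)·0.1667] / (σ√T) = (-0.0715 + 0.0132) / 0.0898 = -0.6487 ≈ -0.65
d₂ = -0.6487 − 0.0898 = -0.7385 ≈ -0.74
exp(−rT) = exp(−0.055·0.1667) = 0.9909
N(d₁) = N(-0.65) = 0.2578;  N(d₂) = N(-0.74) = 0.2296
C = 270·0.2578 − 290·0.9909·0.2296 = 69.6060 − 65.9781 = 3.6279

3.63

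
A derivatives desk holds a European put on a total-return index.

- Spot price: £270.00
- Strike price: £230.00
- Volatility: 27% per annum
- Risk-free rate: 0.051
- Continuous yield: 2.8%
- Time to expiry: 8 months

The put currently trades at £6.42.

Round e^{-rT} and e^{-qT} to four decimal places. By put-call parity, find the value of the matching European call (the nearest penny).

exp(−qT) = exp(−0.028·0.6667) = 0.9815;  exp(−rT) = exp(−0.051·0.6667) = 0.9666
Put-call parity: C − P = S·e^(−qT) − K·e^(−rT) = 270·0.9815 − 230·0.9666 = 265.0050 − 222.3180 = 42.6870
C = P + (C − P) = 6.42 + (42.6870) = 49.1070

£49.11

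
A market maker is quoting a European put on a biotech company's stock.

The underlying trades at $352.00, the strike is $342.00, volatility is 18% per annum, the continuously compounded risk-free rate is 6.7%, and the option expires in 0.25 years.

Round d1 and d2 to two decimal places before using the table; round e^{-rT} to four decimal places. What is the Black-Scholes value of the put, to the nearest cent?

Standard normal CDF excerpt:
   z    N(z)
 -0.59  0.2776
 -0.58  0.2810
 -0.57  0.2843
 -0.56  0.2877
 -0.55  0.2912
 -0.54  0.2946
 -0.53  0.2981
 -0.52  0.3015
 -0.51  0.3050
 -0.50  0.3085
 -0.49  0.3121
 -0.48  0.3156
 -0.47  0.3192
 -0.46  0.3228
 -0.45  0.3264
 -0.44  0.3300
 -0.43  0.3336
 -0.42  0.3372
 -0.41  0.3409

σ√T = 0.18·√0.25 = 0.0900
d₁ = [ln(352/342) + (0.067 + ½·0.18²)·0.25] / (σ√T) = (0.0288 + 0.0208) / 0.0900 = 0.5513 ≈ 0.55
d₂ = 0.5513 − 0.0900 = 0.4613 ≈ 0.46
e^(−rT) = e^(−0.067·0.25) = 0.9834
P = 342·0.9834·N(-0.46) − 352·N(-0.55) = 342·0.9834·0.3228 − 352·0.2912 = 108.5650 − 102.5024 = 6.0626

$6.06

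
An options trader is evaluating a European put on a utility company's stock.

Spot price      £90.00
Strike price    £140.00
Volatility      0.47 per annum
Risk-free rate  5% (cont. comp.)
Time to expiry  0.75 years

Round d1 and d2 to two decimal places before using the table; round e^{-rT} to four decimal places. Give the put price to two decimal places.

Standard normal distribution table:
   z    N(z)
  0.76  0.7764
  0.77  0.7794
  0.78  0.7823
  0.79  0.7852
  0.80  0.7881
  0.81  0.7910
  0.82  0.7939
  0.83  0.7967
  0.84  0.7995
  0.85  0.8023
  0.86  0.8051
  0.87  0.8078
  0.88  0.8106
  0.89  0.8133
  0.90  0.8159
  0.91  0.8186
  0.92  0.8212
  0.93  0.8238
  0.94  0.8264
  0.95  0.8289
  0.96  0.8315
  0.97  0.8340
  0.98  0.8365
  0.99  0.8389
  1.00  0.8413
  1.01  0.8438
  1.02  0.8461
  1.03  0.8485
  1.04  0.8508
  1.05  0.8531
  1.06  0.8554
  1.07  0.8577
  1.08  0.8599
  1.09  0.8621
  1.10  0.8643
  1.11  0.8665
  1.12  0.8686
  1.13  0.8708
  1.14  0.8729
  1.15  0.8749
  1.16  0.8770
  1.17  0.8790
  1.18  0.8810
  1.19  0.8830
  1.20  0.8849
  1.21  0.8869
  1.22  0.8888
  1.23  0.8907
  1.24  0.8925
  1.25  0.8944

σ√T = 0.47 × 0.8660 = 0.4070
d₁ = [ln(90/140) + (0.05 + ½·0.47²)·0.75] / (σ√T) = (-0.4418 + 0.1203) / 0.4070 = -0.7899 → -0.79
d₂ = -0.7899 − 0.4070 = -1.1969 → -1.20
exp(−rT) = exp(−0.05·0.75) = 0.9632
N(−d₂) = N(1.20) = 0.8849;  N(−d₁) = N(0.79) = 0.7852
P = 140·0.9632·0.8849 − 90·0.7852 = 119.3270 − 70.6680 = 48.6590

£48.66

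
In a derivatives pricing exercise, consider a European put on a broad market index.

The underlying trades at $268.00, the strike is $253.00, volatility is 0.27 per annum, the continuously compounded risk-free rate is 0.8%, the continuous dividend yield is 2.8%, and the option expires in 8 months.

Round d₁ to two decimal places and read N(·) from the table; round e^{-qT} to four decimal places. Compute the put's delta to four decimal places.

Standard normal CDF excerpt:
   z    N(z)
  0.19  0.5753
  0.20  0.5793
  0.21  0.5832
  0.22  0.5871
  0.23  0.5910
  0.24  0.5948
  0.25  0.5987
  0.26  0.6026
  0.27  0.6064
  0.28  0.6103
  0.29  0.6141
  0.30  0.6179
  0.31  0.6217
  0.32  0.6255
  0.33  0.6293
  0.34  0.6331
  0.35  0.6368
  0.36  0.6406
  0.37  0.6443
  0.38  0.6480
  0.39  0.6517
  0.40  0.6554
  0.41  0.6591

σ√T = 0.27·√0.6667 = 0.2205
ln(S/K) + (r − q + σ²/2)T = ln(268/253) + (0.008 − 0.028 + 0.27²/2)·0.6667 = 0.0576 + 0.0110 = 0.0686
d₁ = 0.0686 / 0.2205 = 0.3110 ⇒ 0.31
N(d₁) = N(0.31) = 0.6217
Δ_put = e^(−qT)·(N(d₁) − 1) = 0.9815·(0.6217 − 1) = -0.3713

-0.3713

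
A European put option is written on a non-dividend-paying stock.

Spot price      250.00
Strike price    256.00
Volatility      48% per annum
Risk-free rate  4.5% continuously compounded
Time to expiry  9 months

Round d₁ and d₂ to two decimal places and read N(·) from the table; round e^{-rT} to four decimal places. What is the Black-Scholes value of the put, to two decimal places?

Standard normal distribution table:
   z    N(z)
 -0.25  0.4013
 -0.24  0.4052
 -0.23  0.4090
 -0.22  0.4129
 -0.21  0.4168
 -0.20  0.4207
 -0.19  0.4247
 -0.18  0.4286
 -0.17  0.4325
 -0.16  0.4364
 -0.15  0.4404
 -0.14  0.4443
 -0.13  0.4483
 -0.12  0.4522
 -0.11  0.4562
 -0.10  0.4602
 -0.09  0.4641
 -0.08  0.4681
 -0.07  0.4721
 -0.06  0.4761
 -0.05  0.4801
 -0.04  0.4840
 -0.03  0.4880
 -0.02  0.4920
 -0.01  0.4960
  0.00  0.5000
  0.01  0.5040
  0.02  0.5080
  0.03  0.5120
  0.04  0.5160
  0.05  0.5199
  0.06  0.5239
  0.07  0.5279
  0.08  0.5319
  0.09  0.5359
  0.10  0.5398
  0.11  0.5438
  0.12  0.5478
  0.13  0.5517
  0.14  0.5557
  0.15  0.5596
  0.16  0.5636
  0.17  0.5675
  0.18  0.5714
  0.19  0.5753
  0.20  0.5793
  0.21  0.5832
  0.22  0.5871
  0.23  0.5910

σ√T = 0.48 × 0.8660 = 0.4157
d₁ = [ln(250/256) + (0.045 + 0.48²/2)·0.75] / 0.4157 = [-0.0237 + 0.1202] / 0.4157 = 0.2320 which rounds to 0.23
d₂ = d₁ − σ√T = 0.2320 − 0.4157 = -0.1837 which rounds to -0.18
e^(−rT) = e^(−0.045·0.75) = 0.9668
N(−d₂) = N(0.18) = 0.5714;  N(−d₁) = N(-0.23) = 0.4090
P = 256·0.9668·0.5714 − 250·0.4090 = 141.4220 − 102.2500 = 39.1720

39.17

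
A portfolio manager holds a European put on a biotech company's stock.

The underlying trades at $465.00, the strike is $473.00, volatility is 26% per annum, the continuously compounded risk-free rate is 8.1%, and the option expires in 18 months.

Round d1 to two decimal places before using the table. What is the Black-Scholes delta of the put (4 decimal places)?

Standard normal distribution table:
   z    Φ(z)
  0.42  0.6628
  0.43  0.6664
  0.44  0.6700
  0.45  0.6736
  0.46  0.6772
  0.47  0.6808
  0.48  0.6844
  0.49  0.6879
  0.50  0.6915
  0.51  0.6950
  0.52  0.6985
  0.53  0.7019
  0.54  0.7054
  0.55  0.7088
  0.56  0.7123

-0.3121

σ√T = 0.26 × 1.2247 = 0.3184
d₁ = [ln(465/473) + (0.081 + 0.26²/2)·1.5] / 0.3184 = [-0.0171 + 0.1722] / 0.3184 = 0.4872 ⇒ 0.49
N(d₁) = N(0.49) = 0.6879
Δ_put = N(d₁) − 1 = 0.6879 − 1 = -0.3121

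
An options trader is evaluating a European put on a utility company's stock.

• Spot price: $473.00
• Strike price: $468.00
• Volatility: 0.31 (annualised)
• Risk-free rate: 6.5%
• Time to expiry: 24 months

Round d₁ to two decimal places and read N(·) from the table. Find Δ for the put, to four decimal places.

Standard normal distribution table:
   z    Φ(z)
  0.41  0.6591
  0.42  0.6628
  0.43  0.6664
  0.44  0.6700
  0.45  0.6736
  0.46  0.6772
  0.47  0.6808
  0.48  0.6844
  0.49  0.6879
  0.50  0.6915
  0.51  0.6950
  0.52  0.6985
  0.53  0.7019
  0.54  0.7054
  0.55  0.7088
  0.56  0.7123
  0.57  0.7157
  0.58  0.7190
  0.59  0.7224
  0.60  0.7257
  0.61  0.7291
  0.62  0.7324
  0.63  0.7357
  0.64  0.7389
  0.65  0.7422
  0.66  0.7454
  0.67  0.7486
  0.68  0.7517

T = 2;  σ√T = 0.4384
d₁ = [ln(473/468) + (0.065 + 0.31²/2)·2] / 0.4384 = [0.0106 + 0.2261] / 0.4384 = 0.5400 ≈ 0.54
N(d₁) = N(0.54) = 0.7054
Δ_put = N(d₁) − 1 = 0.7054 − 1 = -0.2946

-0.2946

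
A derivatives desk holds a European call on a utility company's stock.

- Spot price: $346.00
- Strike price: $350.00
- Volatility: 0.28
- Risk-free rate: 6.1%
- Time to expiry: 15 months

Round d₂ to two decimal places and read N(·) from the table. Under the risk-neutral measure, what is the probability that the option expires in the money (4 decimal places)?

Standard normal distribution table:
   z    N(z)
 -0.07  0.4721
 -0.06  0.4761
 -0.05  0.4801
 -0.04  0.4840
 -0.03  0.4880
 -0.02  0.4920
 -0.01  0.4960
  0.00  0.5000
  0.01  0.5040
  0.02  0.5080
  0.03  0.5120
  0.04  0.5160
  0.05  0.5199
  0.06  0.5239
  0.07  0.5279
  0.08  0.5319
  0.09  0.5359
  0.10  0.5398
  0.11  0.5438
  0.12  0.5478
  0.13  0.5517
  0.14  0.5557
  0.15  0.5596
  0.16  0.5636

0.5199

σ√T = 0.28·√1.25 = 0.3130
d₁ = [ln(346/350) + (0.061 + 0.28²/2)·1.25] / 0.3130 = [-0.0115 + 0.1253] / 0.3130 = 0.3634 ≈ 0.36
d₂ = d₁ − σ√T = 0.3634 − 0.3130 = 0.0503 ≈ 0.05
Risk-neutral Pr[S_T > K] = N(d₂) = N(0.05) = 0.5199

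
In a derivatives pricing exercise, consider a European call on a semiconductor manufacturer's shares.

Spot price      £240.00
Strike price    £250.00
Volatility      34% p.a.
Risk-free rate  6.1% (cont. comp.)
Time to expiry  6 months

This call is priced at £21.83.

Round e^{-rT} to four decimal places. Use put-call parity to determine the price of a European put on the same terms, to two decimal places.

exp(−rT) = exp(−0.061·0.5) = 0.9700
Put-call parity: C − P = S − K·e^(−rT) = 240 − 250·0.9700 = 240 − 242.5000 = -2.5000
P = C − (C − P) = 21.83 − (-2.5000) = 24.3300

£24.33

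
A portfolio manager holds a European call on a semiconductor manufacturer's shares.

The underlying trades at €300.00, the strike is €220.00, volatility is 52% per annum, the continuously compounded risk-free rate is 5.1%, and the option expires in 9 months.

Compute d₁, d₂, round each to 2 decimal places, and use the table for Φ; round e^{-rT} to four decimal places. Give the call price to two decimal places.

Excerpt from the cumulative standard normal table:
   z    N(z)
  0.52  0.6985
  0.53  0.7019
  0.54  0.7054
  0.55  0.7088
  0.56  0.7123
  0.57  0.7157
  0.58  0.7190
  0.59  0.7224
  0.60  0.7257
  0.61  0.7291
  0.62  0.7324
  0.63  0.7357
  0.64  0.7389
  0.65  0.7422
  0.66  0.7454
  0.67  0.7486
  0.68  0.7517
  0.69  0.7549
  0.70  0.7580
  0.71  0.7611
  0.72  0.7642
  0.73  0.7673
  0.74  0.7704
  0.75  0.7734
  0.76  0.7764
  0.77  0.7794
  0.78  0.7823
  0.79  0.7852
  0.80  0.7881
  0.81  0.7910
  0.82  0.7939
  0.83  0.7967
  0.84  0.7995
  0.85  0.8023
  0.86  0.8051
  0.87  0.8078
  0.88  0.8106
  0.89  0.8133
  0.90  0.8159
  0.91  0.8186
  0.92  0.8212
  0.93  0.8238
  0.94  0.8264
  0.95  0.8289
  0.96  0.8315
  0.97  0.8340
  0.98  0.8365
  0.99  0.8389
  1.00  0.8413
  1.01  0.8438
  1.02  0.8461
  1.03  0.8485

T = 0.75;  σ√T = 0.4503
ln(S/K) + (r + σ²/2)T = ln(300/220) + (0.051 + 0.52²/2)·0.75 = 0.3102 + 0.1396 = 0.4498
d₁ = 0.4498 / 0.4503 = 0.9988 ⇒ 1.00
d₂ = d₁ − σ√T = 0.9988 − 0.4503 = 0.5485 ⇒ 0.55
e^(−rT) = e^(−0.051·0.75) = 0.9625
C = 300·N(1.00) − 220·0.9625·N(0.55) = 300·0.8413 − 220·0.9625·0.7088 = 252.3900 − 150.0884 = 102.3016

€102.30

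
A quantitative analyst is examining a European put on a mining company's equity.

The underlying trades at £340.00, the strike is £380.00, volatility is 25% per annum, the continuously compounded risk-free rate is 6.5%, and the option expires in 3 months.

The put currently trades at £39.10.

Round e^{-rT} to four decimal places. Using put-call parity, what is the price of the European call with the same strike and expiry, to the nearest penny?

£5.22

e^(−rT) = e^(−0.065·0.25) = 0.9839
Put-call parity: C − P = S − K·e^(−rT) = 340 − 380·0.9839 = 340 − 373.8820 = -33.8820
C = P + (C − P) = 39.10 + (-33.8820) = 5.2180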